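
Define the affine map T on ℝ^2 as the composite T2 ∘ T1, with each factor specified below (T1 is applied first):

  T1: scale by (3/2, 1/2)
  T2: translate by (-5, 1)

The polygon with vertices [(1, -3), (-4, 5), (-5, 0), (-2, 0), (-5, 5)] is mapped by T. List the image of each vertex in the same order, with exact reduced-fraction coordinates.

image vertices: (-7/2, -1/2), (-11, 7/2), (-25/2, 1), (-8, 1), (-25/2, 7/2)

T1 scale by (3/2, 1/2): (1, -3) → (3/2, -3/2); (-4, 5) → (-6, 5/2); (-5, 0) → (-15/2, 0); (-2, 0) → (-3, 0); (-5, 5) → (-15/2, 5/2)
T2 translate by (-5, 1): (3/2, -3/2) → (-7/2, -1/2); (-6, 5/2) → (-11, 7/2); (-15/2, 0) → (-25/2, 1); (-3, 0) → (-8, 1); (-15/2, 5/2) → (-25/2, 7/2)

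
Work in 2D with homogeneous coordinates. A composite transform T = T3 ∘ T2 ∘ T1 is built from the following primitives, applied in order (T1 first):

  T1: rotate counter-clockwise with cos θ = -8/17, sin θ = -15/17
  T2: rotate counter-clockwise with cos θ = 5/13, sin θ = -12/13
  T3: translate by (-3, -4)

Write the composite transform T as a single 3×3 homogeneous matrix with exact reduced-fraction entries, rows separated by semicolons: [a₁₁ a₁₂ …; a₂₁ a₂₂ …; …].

T = [-220/221 -21/221 -3; 21/221 -220/221 -4; 0 0 1]

T1 = [-8/17 15/17 0; -15/17 -8/17 0; 0 0 1]
T2·T1 = [-220/221 -21/221 0; 21/221 -220/221 0; 0 0 1]
T3·…·T1 = [-220/221 -21/221 -3; 21/221 -220/221 -4; 0 0 1]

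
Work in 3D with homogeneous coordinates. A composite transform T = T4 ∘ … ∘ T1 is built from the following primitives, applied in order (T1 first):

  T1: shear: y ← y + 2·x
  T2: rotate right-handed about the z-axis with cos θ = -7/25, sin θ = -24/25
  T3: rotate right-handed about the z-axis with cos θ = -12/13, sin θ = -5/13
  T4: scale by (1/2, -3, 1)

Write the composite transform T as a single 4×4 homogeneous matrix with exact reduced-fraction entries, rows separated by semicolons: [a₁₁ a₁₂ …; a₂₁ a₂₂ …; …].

T1 = [1 0 0 0; 2 1 0 0; 0 0 1 0; 0 0 0 1]
T2·T1 = [41/25 24/25 0 0; -38/25 -7/25 0 0; 0 0 1 0; 0 0 0 1]
T3·…·T1 = [-682/325 -323/325 0 0; 251/325 -36/325 0 0; 0 0 1 0; 0 0 0 1]
T4·…·T1 = [-341/325 -323/650 0 0; -753/325 108/325 0 0; 0 0 1 0; 0 0 0 1]

T = [-341/325 -323/650 0 0; -753/325 108/325 0 0; 0 0 1 0; 0 0 0 1]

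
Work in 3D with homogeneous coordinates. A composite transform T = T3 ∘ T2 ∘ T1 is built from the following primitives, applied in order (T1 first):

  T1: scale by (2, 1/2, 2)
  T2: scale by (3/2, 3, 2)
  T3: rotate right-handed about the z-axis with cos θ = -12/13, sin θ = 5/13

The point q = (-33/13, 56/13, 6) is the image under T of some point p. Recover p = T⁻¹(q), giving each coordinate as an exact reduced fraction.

T1 = [2 0 0 0; 0 1/2 0 0; 0 0 2 0; 0 0 0 1]
T2·T1 = [3 0 0 0; 0 3/2 0 0; 0 0 4 0; 0 0 0 1]
T3·…·T1 = [-36/13 -15/26 0 0; 15/13 -18/13 0 0; 0 0 4 0; 0 0 0 1]
det M = 18; M⁻¹ = [-4/13 5/39 0 0; -10/39 -8/13 0 0; 0 0 1/4 0; 0 0 0 1]
M⁻¹ · (-33/13, 56/13, 6)ᵀ = (4/3, -2, 3/2)ᵀ

p = (4/3, -2, 3/2)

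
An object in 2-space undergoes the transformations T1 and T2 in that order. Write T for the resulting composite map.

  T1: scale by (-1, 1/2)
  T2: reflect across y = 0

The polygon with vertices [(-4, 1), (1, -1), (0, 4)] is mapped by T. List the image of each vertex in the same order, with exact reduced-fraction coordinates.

image vertices: (4, -1/2), (-1, 1/2), (0, -2)

T1 scale by (-1, 1/2): (-4, 1) → (4, 1/2); (1, -1) → (-1, -1/2); (0, 4) → (0, 2)
T2 reflect across y = 0: (4, 1/2) → (4, -1/2); (-1, -1/2) → (-1, 1/2); (0, 2) → (0, -2)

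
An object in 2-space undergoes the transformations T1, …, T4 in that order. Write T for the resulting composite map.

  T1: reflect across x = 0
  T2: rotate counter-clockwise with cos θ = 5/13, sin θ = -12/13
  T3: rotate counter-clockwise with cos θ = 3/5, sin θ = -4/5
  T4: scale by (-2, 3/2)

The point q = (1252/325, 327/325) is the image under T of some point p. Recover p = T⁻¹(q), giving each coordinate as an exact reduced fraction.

T1 = [-1 0 0; 0 1 0; 0 0 1]
T2·T1 = [-5/13 12/13 0; 12/13 5/13 0; 0 0 1]
T3·…·T1 = [33/65 56/65 0; 56/65 -33/65 0; 0 0 1]
T4·…·T1 = [-66/65 -112/65 0; 84/65 -99/130 0; 0 0 1]
det M = 3; M⁻¹ = [-33/130 112/195 0; -28/65 -22/65 0; 0 0 1]
M⁻¹ · (1252/325, 327/325)ᵀ = (-2/5, -2)ᵀ

p = (-2/5, -2)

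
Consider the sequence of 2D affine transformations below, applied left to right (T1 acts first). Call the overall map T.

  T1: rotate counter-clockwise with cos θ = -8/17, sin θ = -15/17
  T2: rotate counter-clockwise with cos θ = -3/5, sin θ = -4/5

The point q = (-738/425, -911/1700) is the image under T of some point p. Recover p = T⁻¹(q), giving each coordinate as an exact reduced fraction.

p = (1/4, 9/5)

T1 = [-8/17 15/17 0; -15/17 -8/17 0; 0 0 1]
T2·T1 = [-36/85 -77/85 0; 77/85 -36/85 0; 0 0 1]
det M = 1; M⁻¹ = [-36/85 77/85 0; -77/85 -36/85 0; 0 0 1]
M⁻¹ · (-738/425, -911/1700)ᵀ = (1/4, 9/5)ᵀ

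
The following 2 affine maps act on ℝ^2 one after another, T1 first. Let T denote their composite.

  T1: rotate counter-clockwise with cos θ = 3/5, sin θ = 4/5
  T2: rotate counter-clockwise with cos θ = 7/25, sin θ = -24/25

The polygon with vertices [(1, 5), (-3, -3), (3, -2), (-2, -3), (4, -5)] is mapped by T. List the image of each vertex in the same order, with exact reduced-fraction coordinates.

T1 rotate counter-clockwise with cos θ = 3/5, sin θ = 4/5: (1, 5) → (-17/5, 19/5); (-3, -3) → (3/5, -21/5); (3, -2) → (17/5, 6/5); (-2, -3) → (6/5, -17/5); (4, -5) → (32/5, 1/5)
T2 rotate counter-clockwise with cos θ = 7/25, sin θ = -24/25: (-17/5, 19/5) → (337/125, 541/125); (3/5, -21/5) → (-483/125, -219/125); (17/5, 6/5) → (263/125, -366/125); (6/5, -17/5) → (-366/125, -263/125); (32/5, 1/5) → (248/125, -761/125)

image vertices: (337/125, 541/125), (-483/125, -219/125), (263/125, -366/125), (-366/125, -263/125), (248/125, -761/125)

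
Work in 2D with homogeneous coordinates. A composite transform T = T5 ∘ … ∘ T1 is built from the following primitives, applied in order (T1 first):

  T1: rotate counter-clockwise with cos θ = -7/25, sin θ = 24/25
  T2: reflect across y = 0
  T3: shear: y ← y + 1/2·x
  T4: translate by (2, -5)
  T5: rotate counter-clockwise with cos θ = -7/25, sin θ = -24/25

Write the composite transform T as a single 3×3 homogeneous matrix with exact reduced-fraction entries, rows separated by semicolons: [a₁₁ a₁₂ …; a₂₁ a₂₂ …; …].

T1 = [-7/25 -24/25 0; 24/25 -7/25 0; 0 0 1]
T2·T1 = [-7/25 -24/25 0; -24/25 7/25 0; 0 0 1]
T3·…·T1 = [-7/25 -24/25 0; -11/10 -1/5 0; 0 0 1]
T4·…·T1 = [-7/25 -24/25 2; -11/10 -1/5 -5; 0 0 1]
T5·…·T1 = [-611/625 48/625 -134/25; 721/1250 611/625 -13/25; 0 0 1]

T = [-611/625 48/625 -134/25; 721/1250 611/625 -13/25; 0 0 1]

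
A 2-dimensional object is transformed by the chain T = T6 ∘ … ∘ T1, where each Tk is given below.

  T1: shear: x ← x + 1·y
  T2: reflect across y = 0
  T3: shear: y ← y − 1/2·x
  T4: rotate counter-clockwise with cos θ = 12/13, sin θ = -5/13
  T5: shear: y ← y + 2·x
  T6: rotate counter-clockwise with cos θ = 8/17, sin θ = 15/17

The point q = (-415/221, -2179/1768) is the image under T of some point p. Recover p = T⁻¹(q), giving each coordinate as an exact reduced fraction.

p = (-7/4, -2)

T1 = [1 1 0; 0 1 0; 0 0 1]
T2·T1 = [1 1 0; 0 -1 0; 0 0 1]
T3·…·T1 = [1 1 0; -1/2 -3/2 0; 0 0 1]
T4·…·T1 = [19/26 9/26 0; -11/13 -23/13 0; 0 0 1]
T5·…·T1 = [19/26 9/26 0; 8/13 -14/13 0; 0 0 1]
T6·…·T1 = [-44/221 246/221 0; 413/442 -89/442 0; 0 0 1]
det M = -1; M⁻¹ = [89/442 246/221 0; 413/442 44/221 0; 0 0 1]
M⁻¹ · (-415/221, -2179/1768)ᵀ = (-7/4, -2)ᵀ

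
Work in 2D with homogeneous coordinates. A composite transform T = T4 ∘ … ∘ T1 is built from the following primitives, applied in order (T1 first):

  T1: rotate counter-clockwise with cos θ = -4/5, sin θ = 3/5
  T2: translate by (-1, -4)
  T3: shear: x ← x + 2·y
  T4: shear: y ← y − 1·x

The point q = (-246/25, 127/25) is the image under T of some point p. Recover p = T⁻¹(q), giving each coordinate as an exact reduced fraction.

p = (-1, 1/5)

T1 = [-4/5 -3/5 0; 3/5 -4/5 0; 0 0 1]
T2·T1 = [-4/5 -3/5 -1; 3/5 -4/5 -4; 0 0 1]
T3·…·T1 = [2/5 -11/5 -9; 3/5 -4/5 -4; 0 0 1]
T4·…·T1 = [2/5 -11/5 -9; 1/5 7/5 5; 0 0 1]
det M = 1; M⁻¹ = [7/5 11/5 8/5; -1/5 2/5 -19/5; 0 0 1]
M⁻¹ · (-246/25, 127/25)ᵀ = (-1, 1/5)ᵀ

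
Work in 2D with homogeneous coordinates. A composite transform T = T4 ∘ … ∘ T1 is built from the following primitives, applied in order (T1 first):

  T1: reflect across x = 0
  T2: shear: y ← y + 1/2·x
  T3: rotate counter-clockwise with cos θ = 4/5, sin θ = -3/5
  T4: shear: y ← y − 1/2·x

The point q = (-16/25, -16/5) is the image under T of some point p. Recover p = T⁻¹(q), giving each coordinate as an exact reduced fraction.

T1 = [-1 0 0; 0 1 0; 0 0 1]
T2·T1 = [-1 0 0; -1/2 1 0; 0 0 1]
T3·…·T1 = [-11/10 3/5 0; 1/5 4/5 0; 0 0 1]
T4·…·T1 = [-11/10 3/5 0; 3/4 1/2 0; 0 0 1]
det M = -1; M⁻¹ = [-1/2 3/5 0; 3/4 11/10 0; 0 0 1]
M⁻¹ · (-16/25, -16/5)ᵀ = (-8/5, -4)ᵀ

p = (-8/5, -4)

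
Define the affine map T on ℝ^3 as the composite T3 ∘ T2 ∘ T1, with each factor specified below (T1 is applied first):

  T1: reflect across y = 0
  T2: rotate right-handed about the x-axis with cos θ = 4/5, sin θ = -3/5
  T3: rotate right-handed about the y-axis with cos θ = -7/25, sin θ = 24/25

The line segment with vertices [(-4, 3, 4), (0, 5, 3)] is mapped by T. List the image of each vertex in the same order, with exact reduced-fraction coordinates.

image vertices: (148/25, 0, 61/25), (648/125, -11/5, -189/125)

T1 reflect across y = 0: (-4, 3, 4) → (-4, -3, 4); (0, 5, 3) → (0, -5, 3)
T2 rotate right-handed about the x-axis with cos θ = 4/5, sin θ = -3/5: (-4, -3, 4) → (-4, 0, 5); (0, -5, 3) → (0, -11/5, 27/5)
T3 rotate right-handed about the y-axis with cos θ = -7/25, sin θ = 24/25: (-4, 0, 5) → (148/25, 0, 61/25); (0, -11/5, 27/5) → (648/125, -11/5, -189/125)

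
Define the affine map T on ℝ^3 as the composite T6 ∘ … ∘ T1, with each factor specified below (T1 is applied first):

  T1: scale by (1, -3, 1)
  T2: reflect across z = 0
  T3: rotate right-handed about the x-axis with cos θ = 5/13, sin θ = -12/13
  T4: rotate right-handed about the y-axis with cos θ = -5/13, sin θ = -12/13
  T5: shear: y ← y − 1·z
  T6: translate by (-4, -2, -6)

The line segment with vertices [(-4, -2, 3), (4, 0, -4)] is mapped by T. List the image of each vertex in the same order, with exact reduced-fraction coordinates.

image vertices: (628/169, -227/169, -1203/169), (-1176/169, -238/169, -490/169)

T1 scale by (1, -3, 1): (-4, -2, 3) → (-4, 6, 3); (4, 0, -4) → (4, 0, -4)
T2 reflect across z = 0: (-4, 6, 3) → (-4, 6, -3); (4, 0, -4) → (4, 0, 4)
T3 rotate right-handed about the x-axis with cos θ = 5/13, sin θ = -12/13: (-4, 6, -3) → (-4, -6/13, -87/13); (4, 0, 4) → (4, 48/13, 20/13)
T4 rotate right-handed about the y-axis with cos θ = -5/13, sin θ = -12/13: (-4, -6/13, -87/13) → (1304/169, -6/13, -189/169); (4, 48/13, 20/13) → (-500/169, 48/13, 524/169)
T5 shear: y ← y − 1·z: (1304/169, -6/13, -189/169) → (1304/169, 111/169, -189/169); (-500/169, 48/13, 524/169) → (-500/169, 100/169, 524/169)
T6 translate by (-4, -2, -6): (1304/169, 111/169, -189/169) → (628/169, -227/169, -1203/169); (-500/169, 100/169, 524/169) → (-1176/169, -238/169, -490/169)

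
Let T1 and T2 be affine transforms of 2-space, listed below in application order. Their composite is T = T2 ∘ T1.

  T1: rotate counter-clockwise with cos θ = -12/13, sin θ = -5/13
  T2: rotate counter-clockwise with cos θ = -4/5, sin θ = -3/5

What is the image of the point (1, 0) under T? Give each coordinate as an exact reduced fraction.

T(p) = (33/65, 56/65)

T1 rotate counter-clockwise with cos θ = -12/13, sin θ = -5/13: (1, 0) → (-12/13, -5/13)
T2 rotate counter-clockwise with cos θ = -4/5, sin θ = -3/5: (-12/13, -5/13) → (33/65, 56/65)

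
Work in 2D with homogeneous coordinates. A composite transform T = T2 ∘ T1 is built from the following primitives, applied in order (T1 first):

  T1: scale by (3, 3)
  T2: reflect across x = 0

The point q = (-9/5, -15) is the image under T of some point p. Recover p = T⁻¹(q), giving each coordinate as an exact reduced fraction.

p = (3/5, -5)

T1 = [3 0 0; 0 3 0; 0 0 1]
T2·T1 = [-3 0 0; 0 3 0; 0 0 1]
det M = -9; M⁻¹ = [-1/3 0 0; 0 1/3 0; 0 0 1]
M⁻¹ · (-9/5, -15)ᵀ = (3/5, -5)ᵀ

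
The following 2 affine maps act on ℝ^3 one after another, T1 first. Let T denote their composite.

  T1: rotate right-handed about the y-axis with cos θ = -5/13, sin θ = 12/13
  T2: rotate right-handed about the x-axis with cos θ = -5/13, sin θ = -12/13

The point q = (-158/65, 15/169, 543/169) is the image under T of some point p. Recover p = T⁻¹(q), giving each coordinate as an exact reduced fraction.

T1 = [-5/13 0 12/13 0; 0 1 0 0; -12/13 0 -5/13 0; 0 0 0 1]
T2·T1 = [-5/13 0 12/13 0; -144/169 -5/13 -60/169 0; 60/169 -12/13 25/169 0; 0 0 0 1]
det M = 1; M⁻¹ = [-5/13 -144/169 60/169 0; 0 -5/13 -12/13 0; 12/13 -60/169 25/169 0; 0 0 0 1]
M⁻¹ · (-158/65, 15/169, 543/169)ᵀ = (2, -3, -9/5)ᵀ

p = (2, -3, -9/5)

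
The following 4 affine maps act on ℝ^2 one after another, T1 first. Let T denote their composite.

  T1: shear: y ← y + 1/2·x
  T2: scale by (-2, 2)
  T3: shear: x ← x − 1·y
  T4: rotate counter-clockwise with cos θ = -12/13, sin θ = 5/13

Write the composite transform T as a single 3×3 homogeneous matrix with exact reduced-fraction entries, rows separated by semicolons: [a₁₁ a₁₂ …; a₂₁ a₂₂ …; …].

T1 = [1 0 0; 1/2 1 0; 0 0 1]
T2·T1 = [-2 0 0; 1 2 0; 0 0 1]
T3·…·T1 = [-3 -2 0; 1 2 0; 0 0 1]
T4·…·T1 = [31/13 14/13 0; -27/13 -34/13 0; 0 0 1]

T = [31/13 14/13 0; -27/13 -34/13 0; 0 0 1]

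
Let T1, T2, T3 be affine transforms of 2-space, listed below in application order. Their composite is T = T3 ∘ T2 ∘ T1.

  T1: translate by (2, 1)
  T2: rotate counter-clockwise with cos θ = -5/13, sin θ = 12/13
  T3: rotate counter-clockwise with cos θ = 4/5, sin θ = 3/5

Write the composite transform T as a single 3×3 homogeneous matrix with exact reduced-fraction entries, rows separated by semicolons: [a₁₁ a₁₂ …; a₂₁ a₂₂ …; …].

T = [-56/65 -33/65 -29/13; 33/65 -56/65 2/13; 0 0 1]

T1 = [1 0 2; 0 1 1; 0 0 1]
T2·T1 = [-5/13 -12/13 -22/13; 12/13 -5/13 19/13; 0 0 1]
T3·…·T1 = [-56/65 -33/65 -29/13; 33/65 -56/65 2/13; 0 0 1]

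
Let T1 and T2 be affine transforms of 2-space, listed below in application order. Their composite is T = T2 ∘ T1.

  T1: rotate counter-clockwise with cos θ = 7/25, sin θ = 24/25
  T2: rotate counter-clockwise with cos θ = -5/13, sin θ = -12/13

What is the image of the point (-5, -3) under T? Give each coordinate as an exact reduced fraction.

T(p) = (-1877/325, 261/325)

T1 rotate counter-clockwise with cos θ = 7/25, sin θ = 24/25: (-5, -3) → (37/25, -141/25)
T2 rotate counter-clockwise with cos θ = -5/13, sin θ = -12/13: (37/25, -141/25) → (-1877/325, 261/325)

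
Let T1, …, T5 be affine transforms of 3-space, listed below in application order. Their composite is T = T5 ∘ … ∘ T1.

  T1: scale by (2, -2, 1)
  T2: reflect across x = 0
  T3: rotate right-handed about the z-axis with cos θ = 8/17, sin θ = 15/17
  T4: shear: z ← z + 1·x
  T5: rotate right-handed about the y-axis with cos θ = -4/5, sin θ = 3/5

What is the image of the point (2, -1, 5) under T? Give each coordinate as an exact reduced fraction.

T(p) = (317/85, -44/17, 94/85)

T1 scale by (2, -2, 1): (2, -1, 5) → (4, 2, 5)
T2 reflect across x = 0: (4, 2, 5) → (-4, 2, 5)
T3 rotate right-handed about the z-axis with cos θ = 8/17, sin θ = 15/17: (-4, 2, 5) → (-62/17, -44/17, 5)
T4 shear: z ← z + 1·x: (-62/17, -44/17, 5) → (-62/17, -44/17, 23/17)
T5 rotate right-handed about the y-axis with cos θ = -4/5, sin θ = 3/5: (-62/17, -44/17, 23/17) → (317/85, -44/17, 94/85)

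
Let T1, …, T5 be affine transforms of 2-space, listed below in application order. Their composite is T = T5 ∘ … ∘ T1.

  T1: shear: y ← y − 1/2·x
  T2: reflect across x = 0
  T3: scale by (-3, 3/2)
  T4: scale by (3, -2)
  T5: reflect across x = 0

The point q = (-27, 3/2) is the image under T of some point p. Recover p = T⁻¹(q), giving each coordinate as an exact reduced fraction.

p = (3, 1)

T1 = [1 0 0; -1/2 1 0; 0 0 1]
T2·T1 = [-1 0 0; -1/2 1 0; 0 0 1]
T3·…·T1 = [3 0 0; -3/4 3/2 0; 0 0 1]
T4·…·T1 = [9 0 0; 3/2 -3 0; 0 0 1]
T5·…·T1 = [-9 0 0; 3/2 -3 0; 0 0 1]
det M = 27; M⁻¹ = [-1/9 0 0; -1/18 -1/3 0; 0 0 1]
M⁻¹ · (-27, 3/2)ᵀ = (3, 1)ᵀ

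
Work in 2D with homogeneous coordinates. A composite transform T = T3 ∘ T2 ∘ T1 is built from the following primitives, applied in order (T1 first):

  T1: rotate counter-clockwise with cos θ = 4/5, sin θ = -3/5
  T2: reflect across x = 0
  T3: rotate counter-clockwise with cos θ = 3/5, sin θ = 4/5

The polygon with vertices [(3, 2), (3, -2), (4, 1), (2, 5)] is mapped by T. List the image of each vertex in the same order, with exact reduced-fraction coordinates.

T1 rotate counter-clockwise with cos θ = 4/5, sin θ = -3/5: (3, 2) → (18/5, -1/5); (3, -2) → (6/5, -17/5); (4, 1) → (19/5, -8/5); (2, 5) → (23/5, 14/5)
T2 reflect across x = 0: (18/5, -1/5) → (-18/5, -1/5); (6/5, -17/5) → (-6/5, -17/5); (19/5, -8/5) → (-19/5, -8/5); (23/5, 14/5) → (-23/5, 14/5)
T3 rotate counter-clockwise with cos θ = 3/5, sin θ = 4/5: (-18/5, -1/5) → (-2, -3); (-6/5, -17/5) → (2, -3); (-19/5, -8/5) → (-1, -4); (-23/5, 14/5) → (-5, -2)

image vertices: (-2, -3), (2, -3), (-1, -4), (-5, -2)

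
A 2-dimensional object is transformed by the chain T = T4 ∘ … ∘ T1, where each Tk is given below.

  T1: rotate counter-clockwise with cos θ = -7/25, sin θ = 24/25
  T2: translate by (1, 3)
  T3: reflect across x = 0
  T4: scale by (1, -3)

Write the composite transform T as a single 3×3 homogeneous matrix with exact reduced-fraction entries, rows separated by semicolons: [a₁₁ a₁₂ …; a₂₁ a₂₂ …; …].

T1 = [-7/25 -24/25 0; 24/25 -7/25 0; 0 0 1]
T2·T1 = [-7/25 -24/25 1; 24/25 -7/25 3; 0 0 1]
T3·…·T1 = [7/25 24/25 -1; 24/25 -7/25 3; 0 0 1]
T4·…·T1 = [7/25 24/25 -1; -72/25 21/25 -9; 0 0 1]

T = [7/25 24/25 -1; -72/25 21/25 -9; 0 0 1]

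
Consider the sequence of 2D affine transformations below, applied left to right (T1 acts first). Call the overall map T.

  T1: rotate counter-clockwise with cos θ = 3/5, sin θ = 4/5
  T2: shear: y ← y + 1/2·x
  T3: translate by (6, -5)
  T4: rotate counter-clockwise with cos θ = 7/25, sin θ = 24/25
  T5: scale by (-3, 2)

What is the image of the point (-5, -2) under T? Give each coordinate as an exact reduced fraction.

T(p) = (-4407/125, 341/125)

T1 rotate counter-clockwise with cos θ = 3/5, sin θ = 4/5: (-5, -2) → (-7/5, -26/5)
T2 shear: y ← y + 1/2·x: (-7/5, -26/5) → (-7/5, -59/10)
T3 translate by (6, -5): (-7/5, -59/10) → (23/5, -109/10)
T4 rotate counter-clockwise with cos θ = 7/25, sin θ = 24/25: (23/5, -109/10) → (1469/125, 341/250)
T5 scale by (-3, 2): (1469/125, 341/250) → (-4407/125, 341/125)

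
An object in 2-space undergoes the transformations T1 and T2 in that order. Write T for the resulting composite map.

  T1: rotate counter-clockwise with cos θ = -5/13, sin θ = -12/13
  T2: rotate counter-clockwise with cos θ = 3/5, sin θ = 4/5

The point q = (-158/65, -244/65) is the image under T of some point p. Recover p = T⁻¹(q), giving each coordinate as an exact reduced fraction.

p = (2, -4)

T1 = [-5/13 12/13 0; -12/13 -5/13 0; 0 0 1]
T2·T1 = [33/65 56/65 0; -56/65 33/65 0; 0 0 1]
det M = 1; M⁻¹ = [33/65 -56/65 0; 56/65 33/65 0; 0 0 1]
M⁻¹ · (-158/65, -244/65)ᵀ = (2, -4)ᵀ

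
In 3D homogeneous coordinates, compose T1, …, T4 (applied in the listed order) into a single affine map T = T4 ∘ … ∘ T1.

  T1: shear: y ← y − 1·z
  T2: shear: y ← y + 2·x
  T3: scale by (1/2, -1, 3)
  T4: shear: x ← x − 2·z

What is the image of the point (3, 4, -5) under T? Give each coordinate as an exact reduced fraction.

T1 shear: y ← y − 1·z: (3, 4, -5) → (3, 9, -5)
T2 shear: y ← y + 2·x: (3, 9, -5) → (3, 15, -5)
T3 scale by (1/2, -1, 3): (3, 15, -5) → (3/2, -15, -15)
T4 shear: x ← x − 2·z: (3/2, -15, -15) → (63/2, -15, -15)

T(p) = (63/2, -15, -15)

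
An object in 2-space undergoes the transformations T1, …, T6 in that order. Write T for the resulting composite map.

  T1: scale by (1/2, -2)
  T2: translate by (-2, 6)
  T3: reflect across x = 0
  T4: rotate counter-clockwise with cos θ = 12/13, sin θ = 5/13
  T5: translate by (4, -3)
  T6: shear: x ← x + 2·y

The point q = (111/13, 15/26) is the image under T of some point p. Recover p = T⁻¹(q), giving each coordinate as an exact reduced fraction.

p = (-5, 2)

T1 = [1/2 0 0; 0 -2 0; 0 0 1]
T2·T1 = [1/2 0 -2; 0 -2 6; 0 0 1]
T3·…·T1 = [-1/2 0 2; 0 -2 6; 0 0 1]
T4·…·T1 = [-6/13 10/13 -6/13; -5/26 -24/13 82/13; 0 0 1]
T5·…·T1 = [-6/13 10/13 46/13; -5/26 -24/13 43/13; 0 0 1]
T6·…·T1 = [-11/13 -38/13 132/13; -5/26 -24/13 43/13; 0 0 1]
det M = 1; M⁻¹ = [-24/13 38/13 118/13; 5/26 -11/13 11/13; 0 0 1]
M⁻¹ · (111/13, 15/26)ᵀ = (-5, 2)ᵀ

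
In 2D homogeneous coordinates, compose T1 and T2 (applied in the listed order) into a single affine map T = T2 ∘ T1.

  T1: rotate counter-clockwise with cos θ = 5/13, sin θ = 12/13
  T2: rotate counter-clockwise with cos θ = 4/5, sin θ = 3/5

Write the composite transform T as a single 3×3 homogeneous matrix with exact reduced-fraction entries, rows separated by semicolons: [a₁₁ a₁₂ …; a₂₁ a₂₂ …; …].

T1 = [5/13 -12/13 0; 12/13 5/13 0; 0 0 1]
T2·T1 = [-16/65 -63/65 0; 63/65 -16/65 0; 0 0 1]

T = [-16/65 -63/65 0; 63/65 -16/65 0; 0 0 1]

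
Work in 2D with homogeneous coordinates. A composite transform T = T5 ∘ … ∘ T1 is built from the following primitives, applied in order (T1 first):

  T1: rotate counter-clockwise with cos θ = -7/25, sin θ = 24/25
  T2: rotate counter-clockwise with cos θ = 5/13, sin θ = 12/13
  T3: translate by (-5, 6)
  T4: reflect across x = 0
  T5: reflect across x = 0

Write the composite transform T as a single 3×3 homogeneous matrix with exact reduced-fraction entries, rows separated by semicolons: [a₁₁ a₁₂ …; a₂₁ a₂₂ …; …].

T1 = [-7/25 -24/25 0; 24/25 -7/25 0; 0 0 1]
T2·T1 = [-323/325 -36/325 0; 36/325 -323/325 0; 0 0 1]
T3·…·T1 = [-323/325 -36/325 -5; 36/325 -323/325 6; 0 0 1]
T4·…·T1 = [323/325 36/325 5; 36/325 -323/325 6; 0 0 1]
T5·…·T1 = [-323/325 -36/325 -5; 36/325 -323/325 6; 0 0 1]

T = [-323/325 -36/325 -5; 36/325 -323/325 6; 0 0 1]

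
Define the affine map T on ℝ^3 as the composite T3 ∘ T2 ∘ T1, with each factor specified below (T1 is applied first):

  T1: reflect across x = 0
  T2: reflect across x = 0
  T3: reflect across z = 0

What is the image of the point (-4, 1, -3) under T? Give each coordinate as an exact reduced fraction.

T(p) = (-4, 1, 3)

T1 reflect across x = 0: (-4, 1, -3) → (4, 1, -3)
T2 reflect across x = 0: (4, 1, -3) → (-4, 1, -3)
T3 reflect across z = 0: (-4, 1, -3) → (-4, 1, 3)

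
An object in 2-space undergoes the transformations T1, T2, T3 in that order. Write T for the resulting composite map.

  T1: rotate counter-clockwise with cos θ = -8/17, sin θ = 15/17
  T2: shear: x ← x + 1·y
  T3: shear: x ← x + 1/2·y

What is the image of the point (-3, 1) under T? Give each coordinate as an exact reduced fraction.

T1 rotate counter-clockwise with cos θ = -8/17, sin θ = 15/17: (-3, 1) → (9/17, -53/17)
T2 shear: x ← x + 1·y: (9/17, -53/17) → (-44/17, -53/17)
T3 shear: x ← x + 1/2·y: (-44/17, -53/17) → (-141/34, -53/17)

T(p) = (-141/34, -53/17)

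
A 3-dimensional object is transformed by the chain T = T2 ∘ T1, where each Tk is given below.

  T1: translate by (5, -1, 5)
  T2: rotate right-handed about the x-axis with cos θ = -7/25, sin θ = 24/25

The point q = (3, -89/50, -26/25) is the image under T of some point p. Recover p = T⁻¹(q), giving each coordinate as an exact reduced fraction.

p = (-2, 1/2, -3)

T1 = [1 0 0 5; 0 1 0 -1; 0 0 1 5; 0 0 0 1]
T2·T1 = [1 0 0 5; 0 -7/25 -24/25 -113/25; 0 24/25 -7/25 -59/25; 0 0 0 1]
det M = 1; M⁻¹ = [1 0 0 -5; 0 -7/25 24/25 1; 0 -24/25 -7/25 -5; 0 0 0 1]
M⁻¹ · (3, -89/50, -26/25)ᵀ = (-2, 1/2, -3)ᵀ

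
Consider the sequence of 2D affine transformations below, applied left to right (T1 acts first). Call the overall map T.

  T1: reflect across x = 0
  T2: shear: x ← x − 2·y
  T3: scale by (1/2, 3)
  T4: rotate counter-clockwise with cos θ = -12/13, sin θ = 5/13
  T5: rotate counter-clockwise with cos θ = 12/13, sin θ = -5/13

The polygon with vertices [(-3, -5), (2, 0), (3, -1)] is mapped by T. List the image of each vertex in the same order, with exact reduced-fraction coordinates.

T1 reflect across x = 0: (-3, -5) → (3, -5); (2, 0) → (-2, 0); (3, -1) → (-3, -1)
T2 shear: x ← x − 2·y: (3, -5) → (13, -5); (-2, 0) → (-2, 0); (-3, -1) → (-1, -1)
T3 scale by (1/2, 3): (13, -5) → (13/2, -15); (-2, 0) → (-1, 0); (-1, -1) → (-1/2, -3)
T4 rotate counter-clockwise with cos θ = -12/13, sin θ = 5/13: (13/2, -15) → (-3/13, 425/26); (-1, 0) → (12/13, -5/13); (-1/2, -3) → (21/13, 67/26)
T5 rotate counter-clockwise with cos θ = 12/13, sin θ = -5/13: (-3/13, 425/26) → (2053/338, 2565/169); (12/13, -5/13) → (119/169, -120/169); (21/13, 67/26) → (839/338, 297/169)

image vertices: (2053/338, 2565/169), (119/169, -120/169), (839/338, 297/169)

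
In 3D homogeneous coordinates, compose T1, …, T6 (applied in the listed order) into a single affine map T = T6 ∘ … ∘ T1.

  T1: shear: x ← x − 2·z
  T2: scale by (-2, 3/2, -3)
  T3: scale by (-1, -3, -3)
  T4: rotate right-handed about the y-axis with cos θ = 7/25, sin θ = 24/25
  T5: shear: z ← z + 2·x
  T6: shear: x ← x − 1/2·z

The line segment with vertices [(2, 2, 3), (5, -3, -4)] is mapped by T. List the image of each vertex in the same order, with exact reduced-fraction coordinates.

image vertices: (-381/50, -9, 313/5), (438/25, 27/2, -448/5)

T1 shear: x ← x − 2·z: (2, 2, 3) → (-4, 2, 3); (5, -3, -4) → (13, -3, -4)
T2 scale by (-2, 3/2, -3): (-4, 2, 3) → (8, 3, -9); (13, -3, -4) → (-26, -9/2, 12)
T3 scale by (-1, -3, -3): (8, 3, -9) → (-8, -9, 27); (-26, -9/2, 12) → (26, 27/2, -36)
T4 rotate right-handed about the y-axis with cos θ = 7/25, sin θ = 24/25: (-8, -9, 27) → (592/25, -9, 381/25); (26, 27/2, -36) → (-682/25, 27/2, -876/25)
T5 shear: z ← z + 2·x: (592/25, -9, 381/25) → (592/25, -9, 313/5); (-682/25, 27/2, -876/25) → (-682/25, 27/2, -448/5)
T6 shear: x ← x − 1/2·z: (592/25, -9, 313/5) → (-381/50, -9, 313/5); (-682/25, 27/2, -448/5) → (438/25, 27/2, -448/5)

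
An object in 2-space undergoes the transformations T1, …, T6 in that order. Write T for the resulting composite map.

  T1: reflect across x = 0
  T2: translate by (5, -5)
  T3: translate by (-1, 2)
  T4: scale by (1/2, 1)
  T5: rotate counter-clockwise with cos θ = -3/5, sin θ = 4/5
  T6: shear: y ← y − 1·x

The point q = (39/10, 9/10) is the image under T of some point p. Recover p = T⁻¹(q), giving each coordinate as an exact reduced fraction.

p = (1, -3)

T1 = [-1 0 0; 0 1 0; 0 0 1]
T2·T1 = [-1 0 5; 0 1 -5; 0 0 1]
T3·…·T1 = [-1 0 4; 0 1 -3; 0 0 1]
T4·…·T1 = [-1/2 0 2; 0 1 -3; 0 0 1]
T5·…·T1 = [3/10 -4/5 6/5; -2/5 -3/5 17/5; 0 0 1]
T6·…·T1 = [3/10 -4/5 6/5; -7/10 1/5 11/5; 0 0 1]
det M = -1/2; M⁻¹ = [-2/5 -8/5 4; -7/5 -3/5 3; 0 0 1]
M⁻¹ · (39/10, 9/10)ᵀ = (1, -3)ᵀ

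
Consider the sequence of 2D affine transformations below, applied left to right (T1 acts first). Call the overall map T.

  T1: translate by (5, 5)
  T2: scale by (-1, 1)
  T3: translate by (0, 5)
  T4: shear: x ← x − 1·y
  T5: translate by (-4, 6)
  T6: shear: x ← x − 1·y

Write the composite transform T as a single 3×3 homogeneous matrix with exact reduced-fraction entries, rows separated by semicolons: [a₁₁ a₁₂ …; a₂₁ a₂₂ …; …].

T1 = [1 0 5; 0 1 5; 0 0 1]
T2·T1 = [-1 0 -5; 0 1 5; 0 0 1]
T3·…·T1 = [-1 0 -5; 0 1 10; 0 0 1]
T4·…·T1 = [-1 -1 -15; 0 1 10; 0 0 1]
T5·…·T1 = [-1 -1 -19; 0 1 16; 0 0 1]
T6·…·T1 = [-1 -2 -35; 0 1 16; 0 0 1]

T = [-1 -2 -35; 0 1 16; 0 0 1]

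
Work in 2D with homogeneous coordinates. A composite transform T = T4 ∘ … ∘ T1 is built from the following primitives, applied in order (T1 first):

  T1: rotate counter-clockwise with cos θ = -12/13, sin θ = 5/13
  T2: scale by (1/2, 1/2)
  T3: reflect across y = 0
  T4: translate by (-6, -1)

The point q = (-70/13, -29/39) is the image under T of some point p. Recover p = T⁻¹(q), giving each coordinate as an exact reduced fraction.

T1 = [-12/13 -5/13 0; 5/13 -12/13 0; 0 0 1]
T2·T1 = [-6/13 -5/26 0; 5/26 -6/13 0; 0 0 1]
T3·…·T1 = [-6/13 -5/26 0; -5/26 6/13 0; 0 0 1]
T4·…·T1 = [-6/13 -5/26 -6; -5/26 6/13 -1; 0 0 1]
det M = -1/4; M⁻¹ = [-24/13 -10/13 -154/13; -10/13 24/13 -36/13; 0 0 1]
M⁻¹ · (-70/13, -29/39)ᵀ = (-4/3, 0)ᵀ

p = (-4/3, 0)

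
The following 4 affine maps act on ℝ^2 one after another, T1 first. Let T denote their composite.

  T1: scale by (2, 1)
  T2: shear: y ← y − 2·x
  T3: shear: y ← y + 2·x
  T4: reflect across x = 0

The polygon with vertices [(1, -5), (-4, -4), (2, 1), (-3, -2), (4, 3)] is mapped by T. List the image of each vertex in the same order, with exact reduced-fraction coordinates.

T1 scale by (2, 1): (1, -5) → (2, -5); (-4, -4) → (-8, -4); (2, 1) → (4, 1); (-3, -2) → (-6, -2); (4, 3) → (8, 3)
T2 shear: y ← y − 2·x: (2, -5) → (2, -9); (-8, -4) → (-8, 12); (4, 1) → (4, -7); (-6, -2) → (-6, 10); (8, 3) → (8, -13)
T3 shear: y ← y + 2·x: (2, -9) → (2, -5); (-8, 12) → (-8, -4); (4, -7) → (4, 1); (-6, 10) → (-6, -2); (8, -13) → (8, 3)
T4 reflect across x = 0: (2, -5) → (-2, -5); (-8, -4) → (8, -4); (4, 1) → (-4, 1); (-6, -2) → (6, -2); (8, 3) → (-8, 3)

image vertices: (-2, -5), (8, -4), (-4, 1), (6, -2), (-8, 3)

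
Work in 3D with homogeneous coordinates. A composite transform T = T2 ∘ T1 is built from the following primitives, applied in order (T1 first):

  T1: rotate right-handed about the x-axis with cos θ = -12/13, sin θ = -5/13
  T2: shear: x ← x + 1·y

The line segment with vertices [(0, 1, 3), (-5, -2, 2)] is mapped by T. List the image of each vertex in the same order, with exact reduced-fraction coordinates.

image vertices: (3/13, 3/13, -41/13), (-31/13, 34/13, -14/13)

T1 rotate right-handed about the x-axis with cos θ = -12/13, sin θ = -5/13: (0, 1, 3) → (0, 3/13, -41/13); (-5, -2, 2) → (-5, 34/13, -14/13)
T2 shear: x ← x + 1·y: (0, 3/13, -41/13) → (3/13, 3/13, -41/13); (-5, 34/13, -14/13) → (-31/13, 34/13, -14/13)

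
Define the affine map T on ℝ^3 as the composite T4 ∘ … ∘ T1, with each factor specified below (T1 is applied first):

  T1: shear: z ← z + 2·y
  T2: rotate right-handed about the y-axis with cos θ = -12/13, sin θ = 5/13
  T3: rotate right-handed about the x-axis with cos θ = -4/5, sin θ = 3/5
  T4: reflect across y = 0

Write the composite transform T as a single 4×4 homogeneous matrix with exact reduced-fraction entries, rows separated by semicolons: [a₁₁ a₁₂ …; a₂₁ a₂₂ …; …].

T = [-12/13 10/13 5/13 0; -3/13 -4/13 -36/65 0; 4/13 27/13 48/65 0; 0 0 0 1]

T1 = [1 0 0 0; 0 1 0 0; 0 2 1 0; 0 0 0 1]
T2·T1 = [-12/13 10/13 5/13 0; 0 1 0 0; -5/13 -24/13 -12/13 0; 0 0 0 1]
T3·…·T1 = [-12/13 10/13 5/13 0; 3/13 4/13 36/65 0; 4/13 27/13 48/65 0; 0 0 0 1]
T4·…·T1 = [-12/13 10/13 5/13 0; -3/13 -4/13 -36/65 0; 4/13 27/13 48/65 0; 0 0 0 1]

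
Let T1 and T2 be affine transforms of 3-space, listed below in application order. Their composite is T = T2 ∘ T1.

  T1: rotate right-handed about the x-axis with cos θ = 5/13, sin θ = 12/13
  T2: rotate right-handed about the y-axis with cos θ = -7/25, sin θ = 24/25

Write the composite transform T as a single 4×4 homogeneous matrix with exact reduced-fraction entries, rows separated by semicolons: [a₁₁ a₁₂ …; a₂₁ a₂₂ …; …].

T = [-7/25 288/325 24/65 0; 0 5/13 -12/13 0; -24/25 -84/325 -7/65 0; 0 0 0 1]

T1 = [1 0 0 0; 0 5/13 -12/13 0; 0 12/13 5/13 0; 0 0 0 1]
T2·T1 = [-7/25 288/325 24/65 0; 0 5/13 -12/13 0; -24/25 -84/325 -7/65 0; 0 0 0 1]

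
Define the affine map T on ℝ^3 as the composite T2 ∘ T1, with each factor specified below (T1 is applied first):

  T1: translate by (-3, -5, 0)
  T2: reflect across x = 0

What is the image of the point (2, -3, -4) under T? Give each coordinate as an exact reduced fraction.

T1 translate by (-3, -5, 0): (2, -3, -4) → (-1, -8, -4)
T2 reflect across x = 0: (-1, -8, -4) → (1, -8, -4)

T(p) = (1, -8, -4)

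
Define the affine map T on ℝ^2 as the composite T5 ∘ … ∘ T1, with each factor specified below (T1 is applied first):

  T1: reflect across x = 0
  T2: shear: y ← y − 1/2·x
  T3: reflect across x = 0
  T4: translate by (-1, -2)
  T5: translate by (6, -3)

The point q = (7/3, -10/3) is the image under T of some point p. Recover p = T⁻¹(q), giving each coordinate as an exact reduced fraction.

T1 = [-1 0 0; 0 1 0; 0 0 1]
T2·T1 = [-1 0 0; 1/2 1 0; 0 0 1]
T3·…·T1 = [1 0 0; 1/2 1 0; 0 0 1]
T4·…·T1 = [1 0 -1; 1/2 1 -2; 0 0 1]
T5·…·T1 = [1 0 5; 1/2 1 -5; 0 0 1]
det M = 1; M⁻¹ = [1 0 -5; -1/2 1 15/2; 0 0 1]
M⁻¹ · (7/3, -10/3)ᵀ = (-8/3, 3)ᵀ

p = (-8/3, 3)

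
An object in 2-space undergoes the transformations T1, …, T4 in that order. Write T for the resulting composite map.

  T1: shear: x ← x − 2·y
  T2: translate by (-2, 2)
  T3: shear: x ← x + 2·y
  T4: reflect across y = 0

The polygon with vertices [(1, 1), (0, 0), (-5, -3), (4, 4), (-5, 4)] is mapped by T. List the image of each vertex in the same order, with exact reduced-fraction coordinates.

T1 shear: x ← x − 2·y: (1, 1) → (-1, 1); (0, 0) → (0, 0); (-5, -3) → (1, -3); (4, 4) → (-4, 4); (-5, 4) → (-13, 4)
T2 translate by (-2, 2): (-1, 1) → (-3, 3); (0, 0) → (-2, 2); (1, -3) → (-1, -1); (-4, 4) → (-6, 6); (-13, 4) → (-15, 6)
T3 shear: x ← x + 2·y: (-3, 3) → (3, 3); (-2, 2) → (2, 2); (-1, -1) → (-3, -1); (-6, 6) → (6, 6); (-15, 6) → (-3, 6)
T4 reflect across y = 0: (3, 3) → (3, -3); (2, 2) → (2, -2); (-3, -1) → (-3, 1); (6, 6) → (6, -6); (-3, 6) → (-3, -6)

image vertices: (3, -3), (2, -2), (-3, 1), (6, -6), (-3, -6)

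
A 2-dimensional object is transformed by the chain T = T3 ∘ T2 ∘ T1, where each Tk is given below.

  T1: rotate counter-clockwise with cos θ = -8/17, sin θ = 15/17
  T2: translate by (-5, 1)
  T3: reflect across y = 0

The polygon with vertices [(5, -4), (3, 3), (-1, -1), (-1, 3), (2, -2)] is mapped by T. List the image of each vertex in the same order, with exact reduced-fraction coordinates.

T1 rotate counter-clockwise with cos θ = -8/17, sin θ = 15/17: (5, -4) → (20/17, 107/17); (3, 3) → (-69/17, 21/17); (-1, -1) → (23/17, -7/17); (-1, 3) → (-37/17, -39/17); (2, -2) → (14/17, 46/17)
T2 translate by (-5, 1): (20/17, 107/17) → (-65/17, 124/17); (-69/17, 21/17) → (-154/17, 38/17); (23/17, -7/17) → (-62/17, 10/17); (-37/17, -39/17) → (-122/17, -22/17); (14/17, 46/17) → (-71/17, 63/17)
T3 reflect across y = 0: (-65/17, 124/17) → (-65/17, -124/17); (-154/17, 38/17) → (-154/17, -38/17); (-62/17, 10/17) → (-62/17, -10/17); (-122/17, -22/17) → (-122/17, 22/17); (-71/17, 63/17) → (-71/17, -63/17)

image vertices: (-65/17, -124/17), (-154/17, -38/17), (-62/17, -10/17), (-122/17, 22/17), (-71/17, -63/17)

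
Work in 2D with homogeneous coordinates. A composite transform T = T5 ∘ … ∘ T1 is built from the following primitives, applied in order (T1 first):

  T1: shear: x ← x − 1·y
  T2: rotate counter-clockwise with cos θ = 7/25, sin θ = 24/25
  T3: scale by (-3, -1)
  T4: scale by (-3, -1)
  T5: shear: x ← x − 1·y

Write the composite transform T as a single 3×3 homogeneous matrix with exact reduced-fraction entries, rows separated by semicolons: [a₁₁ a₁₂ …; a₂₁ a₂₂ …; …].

T1 = [1 -1 0; 0 1 0; 0 0 1]
T2·T1 = [7/25 -31/25 0; 24/25 -17/25 0; 0 0 1]
T3·…·T1 = [-21/25 93/25 0; -24/25 17/25 0; 0 0 1]
T4·…·T1 = [63/25 -279/25 0; 24/25 -17/25 0; 0 0 1]
T5·…·T1 = [39/25 -262/25 0; 24/25 -17/25 0; 0 0 1]

T = [39/25 -262/25 0; 24/25 -17/25 0; 0 0 1]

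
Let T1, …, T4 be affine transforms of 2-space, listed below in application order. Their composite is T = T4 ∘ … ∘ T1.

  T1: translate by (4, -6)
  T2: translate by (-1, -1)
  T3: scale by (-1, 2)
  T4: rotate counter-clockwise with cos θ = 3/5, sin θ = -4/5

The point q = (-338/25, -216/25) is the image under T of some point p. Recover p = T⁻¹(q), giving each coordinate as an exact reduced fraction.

T1 = [1 0 4; 0 1 -6; 0 0 1]
T2·T1 = [1 0 3; 0 1 -7; 0 0 1]
T3·…·T1 = [-1 0 -3; 0 2 -14; 0 0 1]
T4·…·T1 = [-3/5 8/5 -13; 4/5 6/5 -6; 0 0 1]
det M = -2; M⁻¹ = [-3/5 4/5 -3; 2/5 3/10 7; 0 0 1]
M⁻¹ · (-338/25, -216/25)ᵀ = (-9/5, -1)ᵀ

p = (-9/5, -1)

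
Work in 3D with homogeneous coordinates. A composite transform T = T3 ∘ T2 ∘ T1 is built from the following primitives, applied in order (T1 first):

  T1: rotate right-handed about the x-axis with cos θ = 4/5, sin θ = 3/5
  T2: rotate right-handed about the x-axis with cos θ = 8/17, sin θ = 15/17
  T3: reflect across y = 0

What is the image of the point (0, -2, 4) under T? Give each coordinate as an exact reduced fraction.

T1 rotate right-handed about the x-axis with cos θ = 4/5, sin θ = 3/5: (0, -2, 4) → (0, -4, 2)
T2 rotate right-handed about the x-axis with cos θ = 8/17, sin θ = 15/17: (0, -4, 2) → (0, -62/17, -44/17)
T3 reflect across y = 0: (0, -62/17, -44/17) → (0, 62/17, -44/17)

T(p) = (0, 62/17, -44/17)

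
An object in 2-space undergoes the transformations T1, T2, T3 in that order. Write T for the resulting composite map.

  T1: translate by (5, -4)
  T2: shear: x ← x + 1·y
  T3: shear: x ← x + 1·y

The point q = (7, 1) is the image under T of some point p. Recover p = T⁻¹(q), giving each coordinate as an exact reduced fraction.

T1 = [1 0 5; 0 1 -4; 0 0 1]
T2·T1 = [1 1 1; 0 1 -4; 0 0 1]
T3·…·T1 = [1 2 -3; 0 1 -4; 0 0 1]
det M = 1; M⁻¹ = [1 -2 -5; 0 1 4; 0 0 1]
M⁻¹ · (7, 1)ᵀ = (0, 5)ᵀ

p = (0, 5)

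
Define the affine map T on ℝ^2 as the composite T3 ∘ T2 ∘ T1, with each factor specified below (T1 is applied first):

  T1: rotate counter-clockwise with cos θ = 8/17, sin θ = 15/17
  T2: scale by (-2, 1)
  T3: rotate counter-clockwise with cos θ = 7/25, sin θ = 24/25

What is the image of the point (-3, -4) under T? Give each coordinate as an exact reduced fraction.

T(p) = (1344/425, -2267/425)

T1 rotate counter-clockwise with cos θ = 8/17, sin θ = 15/17: (-3, -4) → (36/17, -77/17)
T2 scale by (-2, 1): (36/17, -77/17) → (-72/17, -77/17)
T3 rotate counter-clockwise with cos θ = 7/25, sin θ = 24/25: (-72/17, -77/17) → (1344/425, -2267/425)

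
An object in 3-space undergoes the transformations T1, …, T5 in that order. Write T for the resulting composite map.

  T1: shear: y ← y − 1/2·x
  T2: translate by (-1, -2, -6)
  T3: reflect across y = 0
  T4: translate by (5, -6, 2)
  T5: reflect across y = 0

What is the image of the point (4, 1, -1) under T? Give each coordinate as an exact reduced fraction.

T1 shear: y ← y − 1/2·x: (4, 1, -1) → (4, -1, -1)
T2 translate by (-1, -2, -6): (4, -1, -1) → (3, -3, -7)
T3 reflect across y = 0: (3, -3, -7) → (3, 3, -7)
T4 translate by (5, -6, 2): (3, 3, -7) → (8, -3, -5)
T5 reflect across y = 0: (8, -3, -5) → (8, 3, -5)

T(p) = (8, 3, -5)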